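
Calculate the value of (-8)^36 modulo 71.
By repeated squaring mod 71: (-8)^{1}≡63, (-8)^{2}≡64, (-8)^{4}≡49, (-8)^{8}≡58, (-8)^{16}≡27, (-8)^{32}≡19. Then (-8)^{36} = (-8)^{32+4} ≡ 19 × 49 ≡ 8 mod 71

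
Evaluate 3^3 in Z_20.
3^{3} = 27 ≡ 7 mod 20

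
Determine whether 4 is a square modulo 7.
By Euler's criterion: 4^{3} ≡ 1 mod 7. Since this equals 1, 4 is a QR.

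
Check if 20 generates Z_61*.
20^{5} ≡ 1 mod 61 and 5 < 60, so ord_61(20) = 5 ≠ 60 and 20 is not a primitive root.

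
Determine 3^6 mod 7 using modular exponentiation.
Using Fermat: 3^{6} ≡ 1 mod 7. 6 ≡ 0 mod 6. So 3^{6} ≡ 3^{0} ≡ 1 mod 7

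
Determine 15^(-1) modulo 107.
Since 107 is prime, by Fermat 15^(-1) ≡ 15^{105} ≡ 50 mod 107. Verify: 15 × 50 = 750 ≡ 1 mod 107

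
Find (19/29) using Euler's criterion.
(19/29) = 19^{14} mod 29 = -1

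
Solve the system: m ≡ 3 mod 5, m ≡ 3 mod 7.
M = 5 × 7 = 35. M₁ = 7, y₁ ≡ 3 mod 5. M₂ = 5, y₂ ≡ 3 mod 7. m = 3×7×3 + 3×5×3 ≡ 3 mod 35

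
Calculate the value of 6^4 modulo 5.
6^{4} = 1296 ≡ 1 mod 5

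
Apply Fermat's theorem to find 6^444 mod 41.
By Fermat: 6^{40} ≡ 1 mod 41. 444 ≡ 4 mod 40. So 6^{444} ≡ 6^{4} ≡ 25 mod 41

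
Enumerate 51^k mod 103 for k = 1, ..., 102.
51^1, 51^2, ..., 51^{102} mod 103: [51, 26, 90, 58, 74, 66, 70, 68, 69, 17, 43, 30, 88, 59, 22, 92, 57, 23, 40, 83, 10, 98, 54, 76, 65, 19, 42, 82, 62, 72, 67, 18, 94, 56, 75, 14, 96, 55, 24, 91, 6, 100, 53, 25, 39, 32, 87, 8, 99, 2, 102, 52, 77, 13, 45, 29, 37, 33, 35, 34, 86, 60, 73, 15, 44, 81, 11, 46, 80, 63, 20, 93, 5, 49, 27, 38, 84, 61, 21, 41, 31, 36, 85, 9, 47, 28, 89, 7, 48, 79, 12, 97, 3, 50, 78, 64, 71, 16, 95, 4, 101, 1]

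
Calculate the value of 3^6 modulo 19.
By repeated squaring (mod 19): 3^{1}≡3, 3^{2}≡9, 3^{4}≡5. Then 3^{6} = 3^{4+2} ≡ 5 × 9 ≡ 7 (mod 19)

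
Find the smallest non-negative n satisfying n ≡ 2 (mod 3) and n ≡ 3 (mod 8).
M = 3 × 8 = 24. M₁ = 8, y₁ ≡ 2 (mod 3). M₂ = 3, y₂ ≡ 3 (mod 8). n = 2×8×2 + 3×3×3 ≡ 11 (mod 24)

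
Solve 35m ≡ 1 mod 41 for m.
Since 41 is prime, by Fermat 35^(-1) ≡ 35^{39} ≡ 34 mod 41. Verify: 35 × 34 = 1190 ≡ 1 mod 41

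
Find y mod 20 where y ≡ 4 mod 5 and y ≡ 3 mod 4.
M = 5 × 4 = 20. M₁ = 4, y₁ ≡ 4 mod 5. M₂ = 5, y₂ ≡ 1 mod 4. y = 4×4×4 + 3×5×1 ≡ 19 mod 20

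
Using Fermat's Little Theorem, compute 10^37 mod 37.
By Fermat: 10^{36} ≡ 1 mod 37. So 10^{37} = 10^{36} · 10^{1} ≡ 10^{1} ≡ 10 mod 37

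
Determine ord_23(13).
Powers of 13 mod 23: 13^1≡13, 13^2≡8, 13^3≡12, 13^4≡18, 13^5≡4, 13^6≡6, 13^7≡9, 13^8≡2, 13^9≡3, 13^10≡16, 13^11≡1. ord_23(13) = 11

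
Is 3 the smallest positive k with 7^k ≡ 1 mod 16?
Powers of 7 mod 16: 7^1≡7, 7^2≡1. Already 7^2≡1, so the order is 2 < 3. No, the actual order is 2.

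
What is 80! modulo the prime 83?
(82)! = (80)! × (81) × (82) ≡ -1 (mod 83). So (80)! ≡ -1 × [(82)(81)]^(-1) ≡ 41 (mod 83)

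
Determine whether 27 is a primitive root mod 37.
27^{6} ≡ 1 (mod 37) and 6 < 36, so ord_37(27) = 6 ≠ 36 and 27 is not a primitive root.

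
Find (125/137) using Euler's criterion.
(125/137) = 125^{68} mod 137 = -1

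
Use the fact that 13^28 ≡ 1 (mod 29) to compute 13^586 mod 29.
By Fermat: 13^{28} ≡ 1 (mod 29). 586 ≡ 26 (mod 28). So 13^{586} ≡ 13^{26} ≡ 23 (mod 29)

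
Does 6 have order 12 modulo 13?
ord_13(6) divides 12. For each prime q|12: 6^{6}≡12, 6^{4}≡9, none ≡ 1. So 6 has order 12 and is a primitive root mod 13.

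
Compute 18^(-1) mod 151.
Since 151 is prime, by Fermat 18^(-1) ≡ 18^{149} ≡ 42 mod 151. Verify: 18 × 42 = 756 ≡ 1 mod 151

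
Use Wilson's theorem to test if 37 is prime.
(36)! mod 37 = 36. Since 36 ≡ -1 mod 37, 37 is prime.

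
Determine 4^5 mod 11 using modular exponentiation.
By repeated squaring mod 11: 4^{1}≡4, 4^{2}≡5, 4^{4}≡3. Then 4^{5} = 4^{4+1} ≡ 3 × 4 ≡ 1 mod 11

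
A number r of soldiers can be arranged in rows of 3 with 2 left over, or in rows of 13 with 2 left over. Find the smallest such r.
M = 3 × 13 = 39. M₁ = 13, y₁ ≡ 1 mod 3. M₂ = 3, y₂ ≡ 9 mod 13. r = 2×13×1 + 2×3×9 ≡ 2 mod 39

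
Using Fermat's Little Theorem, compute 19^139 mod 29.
By Fermat: 19^{28} ≡ 1 mod 29. 139 = 4×28 + 27. So 19^{139} ≡ 19^{27} ≡ 26 mod 29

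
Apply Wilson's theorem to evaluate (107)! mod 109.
(108)! = (107)! × (108) ≡ -1 mod 109. So (107)! ≡ -1 × (108)^(-1) ≡ (-1)×(-1) = 1 mod 109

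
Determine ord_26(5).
Powers of 5 mod 26: 5^1≡5, 5^2≡25, 5^3≡21, 5^4≡1. ord_26(5) = 4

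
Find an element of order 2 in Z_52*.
25 has order 2 mod 52 since 25^{2} ≡ 1 (mod 52) and no smaller power works.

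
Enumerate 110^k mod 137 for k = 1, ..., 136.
110^1, 110^2, ..., 110^{136} mod 137: [110, 44, 45, 18, 62, 107, 125, 50, 20, 8, 58, 78, 86, 7, 85, 34, 41, 126, 23, 64, 53, 76, 3, 56, 132, 135, 54, 49, 47, 101, 13, 60, 24, 37, 97, 121, 21, 118, 102, 123, 104, 69, 55, 22, 91, 9, 31, 122, 131, 25, 10, 4, 29, 39, 43, 72, 111, 17, 89, 63, 80, 32, 95, 38, 70, 28, 66, 136, 27, 93, 92, 119, 75, 30, 12, 87, 117, 129, 79, 59, 51, 130, 52, 103, 96, 11, 114, 73, 84, 61, 134, 81, 5, 2, 83, 88, 90, 36, 124, 77, 113, 100, 40, 16, 116, 19, 35, 14, 33, 68, 82, 115, 46, 128, 106, 15, 6, 112, 127, 133, 108, 98, 94, 65, 26, 120, 48, 74, 57, 105, 42, 99, 67, 109, 71, 1]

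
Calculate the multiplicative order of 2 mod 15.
Powers of 2 mod 15: 2^1≡2, 2^2≡4, 2^3≡8, 2^4≡1. So the order of 2 is 4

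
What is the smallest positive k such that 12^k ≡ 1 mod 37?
Powers of 12 mod 37: 12^1≡12, 12^2≡33, 12^3≡26, 12^4≡16, 12^5≡7, 12^6≡10, 12^7≡9, 12^8≡34, 12^9≡1. Order = 9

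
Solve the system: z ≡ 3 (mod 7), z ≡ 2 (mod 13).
M = 7 × 13 = 91. M₁ = 13, y₁ ≡ 6 (mod 7). M₂ = 7, y₂ ≡ 2 (mod 13). z = 3×13×6 + 2×7×2 ≡ 80 (mod 91)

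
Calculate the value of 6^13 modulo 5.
Using Fermat: 6^{4} ≡ 1 (mod 5). 13 ≡ 1 (mod 4). So 6^{13} ≡ 6^{1} ≡ 1 (mod 5)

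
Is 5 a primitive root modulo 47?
ord_47(5) divides 46. For each prime q|46: 5^{23}≡46, 5^{2}≡25, none ≡ 1. So 5 has order 46 and is a primitive root mod 47.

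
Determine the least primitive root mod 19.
g = 2. For each prime q|18: 2^{9}≡18, 2^{6}≡7, none ≡ 1, so ord_19(2) = 18 and 2 is a primitive root.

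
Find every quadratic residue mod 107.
Squares in Z_107*: {1, 3, 4, 9, 10, 11, 12, 13, 14, 16, 19, 23, 25, 27, 29, 30, 33, 34, 35, 36, 37, 39, 40, 41, 42, 44, 47, 48, 49, 52, 53, 56, 57, 61, 62, 64, 69, 75, 76, 79, 81, 83, 85, 86, 87, 89, 90, 92, 99, 100, 101, 102, 105}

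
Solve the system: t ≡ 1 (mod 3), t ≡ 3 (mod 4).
M = 3 × 4 = 12. M₁ = 4, y₁ ≡ 1 (mod 3). M₂ = 3, y₂ ≡ 3 (mod 4). t = 1×4×1 + 3×3×3 ≡ 7 (mod 12)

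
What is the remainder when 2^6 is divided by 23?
By repeated squaring mod 23: 2^{1}≡2, 2^{2}≡4, 2^{4}≡16. Then 2^{6} = 2^{4+2} ≡ 16 × 4 ≡ 18 mod 23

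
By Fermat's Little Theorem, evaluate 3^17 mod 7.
By Fermat: 3^{6} ≡ 1 (mod 7). 17 = 2×6 + 5. So 3^{17} ≡ 3^{5} ≡ 5 (mod 7)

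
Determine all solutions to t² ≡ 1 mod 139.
The square roots of 1 mod 139 are 1 and 138. Verify: 1² = 1 ≡ 1 mod 139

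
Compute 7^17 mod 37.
By repeated squaring (mod 37): 7^{1}≡7, 7^{2}≡12, 7^{4}≡33, 7^{8}≡16, 7^{16}≡34. Then 7^{17} = 7^{16+1} ≡ 34 × 7 ≡ 16 (mod 37)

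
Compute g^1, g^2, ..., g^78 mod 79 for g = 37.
37^1, 37^2, ..., 37^{78} mod 79: [37, 26, 14, 44, 48, 38, 63, 40, 58, 13, 7, 22, 24, 19, 71, 20, 29, 46, 43, 11, 12, 49, 75, 10, 54, 23, 61, 45, 6, 64, 77, 5, 27, 51, 70, 62, 3, 32, 78, 42, 53, 65, 35, 31, 41, 16, 39, 21, 66, 72, 57, 55, 60, 8, 59, 50, 33, 36, 68, 67, 30, 4, 69, 25, 56, 18, 34, 73, 15, 2, 74, 52, 28, 9, 17, 76, 47, 1]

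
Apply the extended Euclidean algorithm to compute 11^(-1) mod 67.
Extended GCD: 11(-6) + 67(1) = 1. So 11^(-1) ≡ -6 ≡ 61 mod 67. Verify: 11 × 61 = 671 ≡ 1 mod 67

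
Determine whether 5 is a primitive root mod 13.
5^{4} ≡ 1 (mod 13) and 4 < 12, so ord_13(5) = 4 ≠ 12 and 5 is not a primitive root.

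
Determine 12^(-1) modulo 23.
Since 23 is prime, by Fermat 12^(-1) ≡ 12^{21} ≡ 2 mod 23. Verify: 12 × 2 = 24 ≡ 1 mod 23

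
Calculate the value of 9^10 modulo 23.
By repeated squaring (mod 23): 9^{1}≡9, 9^{2}≡12, 9^{4}≡6, 9^{8}≡13. Then 9^{10} = 9^{8+2} ≡ 13 × 12 ≡ 18 (mod 23)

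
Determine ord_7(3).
Powers of 3 mod 7: 3^1≡3, 3^2≡2, 3^3≡6, 3^4≡4, 3^5≡5, 3^6≡1. So the order of 3 is 6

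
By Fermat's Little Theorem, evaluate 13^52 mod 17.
By Fermat: 13^{16} ≡ 1 (mod 17). 52 = 3×16 + 4. So 13^{52} ≡ 13^{4} ≡ 1 (mod 17)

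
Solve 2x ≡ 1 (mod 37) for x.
Since 37 is prime, by Fermat 2^(-1) ≡ 2^{35} ≡ 19 (mod 37). Verify: 2 × 19 = 38 ≡ 1 (mod 37)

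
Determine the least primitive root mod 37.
g = 2. For each prime q|36: 2^{18}≡36, 2^{12}≡26, none ≡ 1, so ord_37(2) = 36 and 2 is a primitive root.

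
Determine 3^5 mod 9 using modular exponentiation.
By repeated squaring (mod 9): 3^{1}≡3, 3^{2}≡0, 3^{4}≡0. Then 3^{5} = 3^{4+1} ≡ 0 × 3 ≡ 0 (mod 9)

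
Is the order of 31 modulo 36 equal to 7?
Powers of 31 mod 36: 31^1≡31, 31^2≡25, 31^3≡19, 31^4≡13, 31^5≡7, 31^6≡1. Already 31^6≡1, so the order is 6 < 7. No, the actual order is 6.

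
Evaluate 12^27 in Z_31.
By repeated squaring (mod 31): 12^{1}≡12, 12^{2}≡20, 12^{4}≡28, 12^{8}≡9, 12^{16}≡19. Then 12^{27} = 12^{16+8+2+1} ≡ 19 × 9 × 20 × 12 ≡ 27 (mod 31)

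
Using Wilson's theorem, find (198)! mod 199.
By Wilson's theorem, (198)! ≡ -1 ≡ 198 (mod 199)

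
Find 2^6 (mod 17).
By repeated squaring (mod 17): 2^{1}≡2, 2^{2}≡4, 2^{4}≡16. Then 2^{6} = 2^{4+2} ≡ 16 × 4 ≡ 13 (mod 17)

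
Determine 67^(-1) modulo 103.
Since 103 is prime, by Fermat 67^(-1) ≡ 67^{101} ≡ 20 mod 103. Verify: 67 × 20 = 1340 ≡ 1 mod 103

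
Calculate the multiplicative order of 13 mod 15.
Powers of 13 mod 15: 13^1≡13, 13^2≡4, 13^3≡7, 13^4≡1. ord_15(13) = 4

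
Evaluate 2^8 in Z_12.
By repeated squaring (mod 12): 2^{1}≡2, 2^{2}≡4, 2^{4}≡4, 2^{8}≡4. So 2^{8} ≡ 4 (mod 12)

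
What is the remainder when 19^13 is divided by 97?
By repeated squaring mod 97: 19^{1}≡19, 19^{2}≡70, 19^{4}≡50, 19^{8}≡75. Then 19^{13} = 19^{8+4+1} ≡ 75 × 50 × 19 ≡ 52 mod 97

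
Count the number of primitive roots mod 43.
There are φ(43-1) = φ(42) = 12 primitive roots modulo 43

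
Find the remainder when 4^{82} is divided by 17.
By Fermat: 4^{16} ≡ 1 (mod 17). 82 = 5×16 + 2. So 4^{82} ≡ 4^{2} ≡ 16 (mod 17)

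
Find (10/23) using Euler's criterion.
(10/23) = 10^{11} mod 23 = -1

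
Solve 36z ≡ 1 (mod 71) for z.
Since 71 is prime, by Fermat 36^(-1) ≡ 36^{69} ≡ 2 (mod 71). Verify: 36 × 2 = 72 ≡ 1 (mod 71)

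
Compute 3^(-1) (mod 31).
Since 31 is prime, by Fermat 3^(-1) ≡ 3^{29} ≡ 21 (mod 31). Verify: 3 × 21 = 63 ≡ 1 (mod 31)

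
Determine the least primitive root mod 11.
g = 2. Powers: [2, 4, 8, 5, 10, 9, 7, 3, 6, 1] generates all 10 non-zero residues.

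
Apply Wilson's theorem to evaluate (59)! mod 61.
(60)! = (59)! × (60) ≡ -1 (mod 61). So (59)! ≡ -1 × (60)^(-1) ≡ (-1)×(-1) = 1 (mod 61)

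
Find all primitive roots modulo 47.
There are φ(46) = 22 primitive roots mod 47: {5, 10, 11, 13, 15, 19, 20, 22, 23, 26, 29, 30, 31, 33, 35, 38, 39, 40, 41, 43, 44, 45}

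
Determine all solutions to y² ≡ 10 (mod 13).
The square roots of 10 mod 13 are 7 and 6. Verify: 7² = 49 ≡ 10 (mod 13)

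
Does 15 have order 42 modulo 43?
15^{21} ≡ 1 (mod 43) and 21 < 42, so ord_43(15) = 21 ≠ 42 and 15 is not a primitive root.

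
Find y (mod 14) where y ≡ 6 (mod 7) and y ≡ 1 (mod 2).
M = 7 × 2 = 14. M₁ = 2, y₁ ≡ 4 (mod 7). M₂ = 7, y₂ ≡ 1 (mod 2). y = 6×2×4 + 1×7×1 ≡ 13 (mod 14)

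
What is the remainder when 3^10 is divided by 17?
By repeated squaring (mod 17): 3^{1}≡3, 3^{2}≡9, 3^{4}≡13, 3^{8}≡16. Then 3^{10} = 3^{8+2} ≡ 16 × 9 ≡ 8 (mod 17)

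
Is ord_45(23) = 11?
Powers of 23 mod 45: 23^1≡23, 23^2≡34, 23^3≡17, 23^4≡31, 23^5≡38, 23^6≡19, 23^7≡32, 23^8≡16, 23^9≡8, 23^10≡4, 23^11≡2, 23^12≡1. 23^11≡2≢1, so ord ≠ 11. No, the actual order is 12.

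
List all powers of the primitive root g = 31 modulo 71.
31^1, 31^2, ..., 31^{70} mod 71: [31, 38, 42, 24, 34, 60, 14, 8, 35, 20, 52, 50, 59, 54, 41, 64, 67, 18, 61, 45, 46, 6, 44, 15, 39, 2, 62, 5, 13, 48, 68, 49, 28, 16, 70, 40, 33, 29, 47, 37, 11, 57, 63, 36, 51, 19, 21, 12, 17, 30, 7, 4, 53, 10, 26, 25, 65, 27, 56, 32, 69, 9, 66, 58, 23, 3, 22, 43, 55, 1]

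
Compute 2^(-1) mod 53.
Since 53 is prime, by Fermat 2^(-1) ≡ 2^{51} ≡ 27 mod 53. Verify: 2 × 27 = 54 ≡ 1 mod 53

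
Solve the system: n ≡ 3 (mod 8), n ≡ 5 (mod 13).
M = 8 × 13 = 104. M₁ = 13, y₁ ≡ 5 (mod 8). M₂ = 8, y₂ ≡ 5 (mod 13). n = 3×13×5 + 5×8×5 ≡ 83 (mod 104)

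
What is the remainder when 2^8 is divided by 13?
By repeated squaring mod 13: 2^{1}≡2, 2^{2}≡4, 2^{4}≡3, 2^{8}≡9. So 2^{8} ≡ 9 mod 13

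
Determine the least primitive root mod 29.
g = 2. For each prime q|28: 2^{14}≡28, 2^{4}≡16, none ≡ 1, so ord_29(2) = 28 and 2 is a primitive root.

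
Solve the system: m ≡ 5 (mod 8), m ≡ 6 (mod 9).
M = 8 × 9 = 72. M₁ = 9, y₁ ≡ 1 (mod 8). M₂ = 8, y₂ ≡ 8 (mod 9). m = 5×9×1 + 6×8×8 ≡ 69 (mod 72)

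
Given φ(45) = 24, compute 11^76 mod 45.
By Euler: 11^{24} ≡ 1 mod 45 since gcd(11, 45) = 1. 76 = 3×24 + 4. So 11^{76} ≡ 11^{4} ≡ 16 mod 45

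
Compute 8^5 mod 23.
By repeated squaring (mod 23): 8^{1}≡8, 8^{2}≡18, 8^{4}≡2. Then 8^{5} = 8^{4+1} ≡ 2 × 8 ≡ 16 (mod 23)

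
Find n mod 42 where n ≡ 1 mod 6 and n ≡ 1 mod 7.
M = 6 × 7 = 42. M₁ = 7, y₁ ≡ 1 mod 6. M₂ = 6, y₂ ≡ 6 mod 7. n = 1×7×1 + 1×6×6 ≡ 1 mod 42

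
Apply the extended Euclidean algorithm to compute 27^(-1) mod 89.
Extended GCD: 27(33) + 89(-10) = 1. So 27^(-1) ≡ 33 mod 89. Verify: 27 × 33 = 891 ≡ 1 mod 89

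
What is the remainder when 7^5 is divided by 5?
Using Fermat: 7^{4} ≡ 1 mod 5. 5 ≡ 1 mod 4. So 7^{5} ≡ 7^{1} ≡ 2 mod 5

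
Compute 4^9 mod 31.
By repeated squaring (mod 31): 4^{1}≡4, 4^{2}≡16, 4^{4}≡8, 4^{8}≡2. Then 4^{9} = 4^{8+1} ≡ 2 × 4 ≡ 8 (mod 31)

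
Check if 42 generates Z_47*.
42^{23} ≡ 1 (mod 47) and 23 < 46, so ord_47(42) = 23 ≠ 46 and 42 is not a primitive root.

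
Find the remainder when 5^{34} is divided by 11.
By Fermat: 5^{10} ≡ 1 (mod 11). 34 = 3×10 + 4. So 5^{34} ≡ 5^{4} ≡ 9 (mod 11)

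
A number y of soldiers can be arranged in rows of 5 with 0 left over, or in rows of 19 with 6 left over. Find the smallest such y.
M = 5 × 19 = 95. M₁ = 19, y₁ ≡ 4 (mod 5). M₂ = 5, y₂ ≡ 4 (mod 19). y = 0×19×4 + 6×5×4 ≡ 25 (mod 95)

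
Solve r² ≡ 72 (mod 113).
The square roots of 72 mod 113 are 33 and 80. Verify: 33² = 1089 ≡ 72 (mod 113)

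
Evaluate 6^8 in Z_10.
By repeated squaring (mod 10): 6^{1}≡6, 6^{2}≡6, 6^{4}≡6, 6^{8}≡6. So 6^{8} ≡ 6 (mod 10)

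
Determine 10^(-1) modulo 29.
Since 29 is prime, by Fermat 10^(-1) ≡ 10^{27} ≡ 3 mod 29. Verify: 10 × 3 = 30 ≡ 1 mod 29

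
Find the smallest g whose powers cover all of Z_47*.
g = 5. Powers: [5, 25, 31, 14, 23, 21, 11, 8, 40, ...] generates all 46 non-zero residues.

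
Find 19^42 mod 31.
Using Fermat: 19^{30} ≡ 1 mod 31. 42 ≡ 12 mod 30. So 19^{42} ≡ 19^{12} ≡ 4 mod 31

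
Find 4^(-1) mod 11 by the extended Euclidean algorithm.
Extended GCD: 4(3) + 11(-1) = 1. So 4^(-1) ≡ 3 mod 11. Verify: 4 × 3 = 12 ≡ 1 mod 11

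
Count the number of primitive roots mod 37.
Number of primitive roots mod 37 = φ(p-1) = φ(36) = 12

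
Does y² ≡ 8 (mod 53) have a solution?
By Euler's criterion: 8^{26} ≡ 52 (mod 53). Since this equals -1 (≡ 52), 8 is not a QR.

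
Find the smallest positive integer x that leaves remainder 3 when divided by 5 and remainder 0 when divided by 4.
M = 5 × 4 = 20. M₁ = 4, y₁ ≡ 4 (mod 5). M₂ = 5, y₂ ≡ 1 (mod 4). x = 3×4×4 + 0×5×1 ≡ 8 (mod 20)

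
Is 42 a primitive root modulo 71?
ord_71(42) divides 70. For each prime q|70: 42^{35}≡70, 42^{14}≡57, 42^{10}≡48, none ≡ 1. So 42 has order 70 and is a primitive root mod 71.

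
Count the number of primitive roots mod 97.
A prime p has φ(p-1) primitive roots; here φ(96) = 32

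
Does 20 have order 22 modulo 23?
ord_23(20) divides 22. For each prime q|22: 20^{11}≡22, 20^{2}≡9, none ≡ 1. So 20 has order 22 and is a primitive root mod 23.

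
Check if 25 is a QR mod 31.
By Euler's criterion: 25^{15} ≡ 1 mod 31. Since this equals 1, 25 is a QR.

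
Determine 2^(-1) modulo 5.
Since 5 is prime, by Fermat 2^(-1) ≡ 2^{3} ≡ 3 mod 5. Verify: 2 × 3 = 6 ≡ 1 mod 5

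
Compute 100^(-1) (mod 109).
Since 109 is prime, by Fermat 100^(-1) ≡ 100^{107} ≡ 12 (mod 109). Verify: 100 × 12 = 1200 ≡ 1 (mod 109)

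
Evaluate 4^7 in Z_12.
By repeated squaring mod 12: 4^{1}≡4, 4^{2}≡4, 4^{4}≡4. Then 4^{7} = 4^{4+2+1} ≡ 4 × 4 × 4 ≡ 4 mod 12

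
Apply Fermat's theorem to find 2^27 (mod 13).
By Fermat: 2^{12} ≡ 1 (mod 13). 27 = 2×12 + 3. So 2^{27} ≡ 2^{3} ≡ 8 (mod 13)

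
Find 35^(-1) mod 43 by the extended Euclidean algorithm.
Extended GCD: 35(16) + 43(-13) = 1. So 35^(-1) ≡ 16 mod 43. Verify: 35 × 16 = 560 ≡ 1 mod 43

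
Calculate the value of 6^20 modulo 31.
By repeated squaring (mod 31): 6^{1}≡6, 6^{2}≡5, 6^{4}≡25, 6^{8}≡5, 6^{16}≡25. Then 6^{20} = 6^{16+4} ≡ 25 × 25 ≡ 5 (mod 31)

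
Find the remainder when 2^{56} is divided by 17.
By Fermat: 2^{16} ≡ 1 mod 17. 56 = 3×16 + 8. So 2^{56} ≡ 2^{8} ≡ 1 mod 17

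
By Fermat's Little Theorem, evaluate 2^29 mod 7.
By Fermat: 2^{6} ≡ 1 (mod 7). 29 = 4×6 + 5. So 2^{29} ≡ 2^{5} ≡ 4 (mod 7)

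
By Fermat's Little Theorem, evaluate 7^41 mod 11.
By Fermat: 7^{10} ≡ 1 mod 11. 41 = 4×10 + 1. So 7^{41} ≡ 7^{1} ≡ 7 mod 11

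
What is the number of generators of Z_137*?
There are φ(137-1) = φ(136) = 64 primitive roots modulo 137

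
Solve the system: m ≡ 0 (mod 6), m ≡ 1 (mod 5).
M = 6 × 5 = 30. M₁ = 5, y₁ ≡ 5 (mod 6). M₂ = 6, y₂ ≡ 1 (mod 5). m = 0×5×5 + 1×6×1 ≡ 6 (mod 30)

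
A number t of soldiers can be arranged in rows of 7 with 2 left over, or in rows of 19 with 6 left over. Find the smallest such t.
M = 7 × 19 = 133. M₁ = 19, y₁ ≡ 3 mod 7. M₂ = 7, y₂ ≡ 11 mod 19. t = 2×19×3 + 6×7×11 ≡ 44 mod 133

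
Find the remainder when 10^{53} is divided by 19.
By Fermat: 10^{18} ≡ 1 mod 19. 53 = 2×18 + 17. So 10^{53} ≡ 10^{17} ≡ 2 mod 19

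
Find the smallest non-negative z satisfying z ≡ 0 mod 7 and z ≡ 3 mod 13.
M = 7 × 13 = 91. M₁ = 13, y₁ ≡ 6 mod 7. M₂ = 7, y₂ ≡ 2 mod 13. z = 0×13×6 + 3×7×2 ≡ 42 mod 91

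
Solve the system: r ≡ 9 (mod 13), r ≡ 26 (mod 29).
M = 13 × 29 = 377. M₁ = 29, y₁ ≡ 9 (mod 13). M₂ = 13, y₂ ≡ 9 (mod 29). r = 9×29×9 + 26×13×9 ≡ 113 (mod 377)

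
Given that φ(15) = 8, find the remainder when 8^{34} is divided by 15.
By Euler: 8^{8} ≡ 1 mod 15 since gcd(8, 15) = 1. 34 = 4×8 + 2. So 8^{34} ≡ 8^{2} ≡ 4 mod 15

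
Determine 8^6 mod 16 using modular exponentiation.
By repeated squaring (mod 16): 8^{1}≡8, 8^{2}≡0, 8^{4}≡0. Then 8^{6} = 8^{4+2} ≡ 0 × 0 ≡ 0 (mod 16)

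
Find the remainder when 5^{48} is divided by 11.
By Fermat: 5^{10} ≡ 1 (mod 11). 48 = 4×10 + 8. So 5^{48} ≡ 5^{8} ≡ 4 (mod 11)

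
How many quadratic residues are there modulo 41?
The squaring map on Z_41* is 2-to-1, so there are (40)/2 = 20 QRs.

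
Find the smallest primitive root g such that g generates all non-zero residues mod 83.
g = 2. Powers: [2, 4, 8, 16, 32, 64, 45, 7, 14, ...] generates all 82 non-zero residues.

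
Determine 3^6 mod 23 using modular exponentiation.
By repeated squaring (mod 23): 3^{1}≡3, 3^{2}≡9, 3^{4}≡12. Then 3^{6} = 3^{4+2} ≡ 12 × 9 ≡ 16 (mod 23)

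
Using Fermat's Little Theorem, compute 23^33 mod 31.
By Fermat: 23^{30} ≡ 1 (mod 31). So 23^{33} = 23^{30} · 23^{3} ≡ 23^{3} ≡ 15 (mod 31)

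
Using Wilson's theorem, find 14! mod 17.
(16)! = (14)! × (15) × (16) ≡ -1 mod 17. So (14)! ≡ -1 × [(16)(15)]^(-1) ≡ 8 mod 17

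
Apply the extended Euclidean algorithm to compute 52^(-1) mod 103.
Extended GCD: 52(2) + 103(-1) = 1. So 52^(-1) ≡ 2 (mod 103). Verify: 52 × 2 = 104 ≡ 1 (mod 103)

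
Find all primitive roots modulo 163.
There are φ(162) = 54 primitive roots mod 163: {2, 3, 7, 11, 12, 18, 19, 20, 29, 32, 42, 44, 45, 50, 52, 63, 66, 67, 68, 70, 72, 73, 75, 76, 79, 80, 82, 89, 92, 94, 101, 103, 106, 107, 108, 109, 112, 114, 116, 117, 120, 122, 124, 128, 129, 130, 137, 139, 147, 148, 149, 153, 154, 159}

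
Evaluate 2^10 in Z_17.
By repeated squaring mod 17: 2^{1}≡2, 2^{2}≡4, 2^{4}≡16, 2^{8}≡1. Then 2^{10} = 2^{8+2} ≡ 1 × 4 ≡ 4 mod 17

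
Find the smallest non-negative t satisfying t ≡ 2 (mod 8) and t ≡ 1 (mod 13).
M = 8 × 13 = 104. M₁ = 13, y₁ ≡ 5 (mod 8). M₂ = 8, y₂ ≡ 5 (mod 13). t = 2×13×5 + 1×8×5 ≡ 66 (mod 104)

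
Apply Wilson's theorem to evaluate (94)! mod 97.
(96)! = (94)! × (95) × (96) ≡ -1 mod 97. So (94)! ≡ -1 × [(96)(95)]^(-1) ≡ 48 mod 97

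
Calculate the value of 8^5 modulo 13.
By repeated squaring mod 13: 8^{1}≡8, 8^{2}≡12, 8^{4}≡1. Then 8^{5} = 8^{4+1} ≡ 1 × 8 ≡ 8 mod 13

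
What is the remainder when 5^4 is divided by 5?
5^{4} = 625 ≡ 0 mod 5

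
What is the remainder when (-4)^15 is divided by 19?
By repeated squaring (mod 19): (-4)^{1}≡15, (-4)^{2}≡16, (-4)^{4}≡9, (-4)^{8}≡5. Then (-4)^{15} = (-4)^{8+4+2+1} ≡ 5 × 9 × 16 × 15 ≡ 8 (mod 19)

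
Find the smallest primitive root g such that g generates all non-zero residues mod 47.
g = 5. Powers: [5, 25, 31, 14, 23, 21, 11, ...] generates all 46 non-zero residues.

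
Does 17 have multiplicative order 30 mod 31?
Powers of 17 mod 31: 17^1≡17, 17^2≡10, 17^3≡15, 17^4≡7, 17^5≡26, 17^6≡8, 17^7≡12, 17^8≡18, 17^9≡27, 17^10≡25, 17^11≡22, 17^12≡2, 17^13≡3, 17^14≡20, 17^15≡30, 17^16≡14, 17^17≡21, 17^18≡16, 17^19≡24, 17^20≡5, 17^21≡23, 17^22≡19, 17^23≡13, 17^24≡4, 17^25≡6, 17^26≡9, 17^27≡29, 17^28≡28, 17^29≡11, 17^30≡1. First k with 17^k≡1 is k=30. Yes, ord_31(17) = 30.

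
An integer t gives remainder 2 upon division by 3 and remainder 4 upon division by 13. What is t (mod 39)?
M = 3 × 13 = 39. M₁ = 13, y₁ ≡ 1 (mod 3). M₂ = 3, y₂ ≡ 9 (mod 13). t = 2×13×1 + 4×3×9 ≡ 17 (mod 39)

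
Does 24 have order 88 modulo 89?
ord_89(24) divides 88. For each prime q|88: 24^{44}≡88, 24^{8}≡78, none ≡ 1. So 24 has order 88 and is a primitive root mod 89.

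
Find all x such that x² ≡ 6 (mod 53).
The square roots of 6 mod 53 are 18 and 35. Verify: 18² = 324 ≡ 6 (mod 53)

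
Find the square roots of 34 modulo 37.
The square roots of 34 mod 37 are 16 and 21. Verify: 16² = 256 ≡ 34 (mod 37)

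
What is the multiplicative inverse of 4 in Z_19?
Since 19 is prime, by Fermat 4^(-1) ≡ 4^{17} ≡ 5 (mod 19). Verify: 4 × 5 = 20 ≡ 1 (mod 19)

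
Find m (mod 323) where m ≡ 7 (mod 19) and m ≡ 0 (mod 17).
M = 19 × 17 = 323. M₁ = 17, y₁ ≡ 9 (mod 19). M₂ = 19, y₂ ≡ 9 (mod 17). m = 7×17×9 + 0×19×9 ≡ 102 (mod 323)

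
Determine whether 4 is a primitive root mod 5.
4^{2} ≡ 1 mod 5 and 2 < 4, so ord_5(4) = 2 ≠ 4 and 4 is not a primitive root.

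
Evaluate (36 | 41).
(36/41) = 36^{20} mod 41 = 1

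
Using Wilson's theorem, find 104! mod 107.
(106)! = (104)! × (105) × (106) ≡ -1 (mod 107). So (104)! ≡ -1 × [(106)(105)]^(-1) ≡ 53 (mod 107)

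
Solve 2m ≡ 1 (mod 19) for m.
Since 19 is prime, by Fermat 2^(-1) ≡ 2^{17} ≡ 10 (mod 19). Verify: 2 × 10 = 20 ≡ 1 (mod 19)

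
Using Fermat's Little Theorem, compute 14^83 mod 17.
By Fermat: 14^{16} ≡ 1 (mod 17). 83 = 5×16 + 3. So 14^{83} ≡ 14^{3} ≡ 7 (mod 17)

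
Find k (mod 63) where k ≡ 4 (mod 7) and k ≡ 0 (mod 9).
M = 7 × 9 = 63. M₁ = 9, y₁ ≡ 4 (mod 7). M₂ = 7, y₂ ≡ 4 (mod 9). k = 4×9×4 + 0×7×4 ≡ 18 (mod 63)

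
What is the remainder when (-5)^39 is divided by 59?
By repeated squaring (mod 59): (-5)^{1}≡54, (-5)^{2}≡25, (-5)^{4}≡35, (-5)^{8}≡45, (-5)^{16}≡19, (-5)^{32}≡7. Then (-5)^{39} = (-5)^{32+4+2+1} ≡ 7 × 35 × 25 × 54 ≡ 55 (mod 59)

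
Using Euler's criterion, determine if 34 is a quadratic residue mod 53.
By Euler's criterion: 34^{26} ≡ 52 (mod 53). Since this equals -1 (≡ 52), 34 is not a QR.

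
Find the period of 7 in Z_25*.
Powers of 7 mod 25: 7^1≡7, 7^2≡24, 7^3≡18, 7^4≡1. So the order of 7 is 4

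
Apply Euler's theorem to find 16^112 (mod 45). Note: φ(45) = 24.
By Euler: 16^{24} ≡ 1 (mod 45) since gcd(16, 45) = 1. 112 = 4×24 + 16. So 16^{112} ≡ 16^{16} ≡ 16 (mod 45)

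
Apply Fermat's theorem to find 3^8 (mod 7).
By Fermat: 3^{6} ≡ 1 (mod 7). So 3^{8} = 3^{6} · 3^{2} ≡ 3^{2} ≡ 2 (mod 7)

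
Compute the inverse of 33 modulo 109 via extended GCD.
Extended GCD: 33(-33) + 109(10) = 1. So 33^(-1) ≡ -33 ≡ 76 (mod 109). Verify: 33 × 76 = 2508 ≡ 1 (mod 109)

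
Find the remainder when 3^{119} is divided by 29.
By Fermat: 3^{28} ≡ 1 mod 29. 119 = 4×28 + 7. So 3^{119} ≡ 3^{7} ≡ 12 mod 29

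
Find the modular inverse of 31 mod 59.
Since 59 is prime, by Fermat 31^(-1) ≡ 31^{57} ≡ 40 (mod 59). Verify: 31 × 40 = 1240 ≡ 1 (mod 59)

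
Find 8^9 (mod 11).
By repeated squaring (mod 11): 8^{1}≡8, 8^{2}≡9, 8^{4}≡4, 8^{8}≡5. Then 8^{9} = 8^{8+1} ≡ 5 × 8 ≡ 7 (mod 11)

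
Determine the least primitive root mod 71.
g = 7. For each prime q|70: 7^{35}≡70, 7^{14}≡54, 7^{10}≡45, none ≡ 1, so ord_71(7) = 70 and 7 is a primitive root.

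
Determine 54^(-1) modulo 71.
Since 71 is prime, by Fermat 54^(-1) ≡ 54^{69} ≡ 25 mod 71. Verify: 54 × 25 = 1350 ≡ 1 mod 71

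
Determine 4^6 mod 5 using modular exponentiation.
Using Fermat: 4^{4} ≡ 1 (mod 5). 6 ≡ 2 (mod 4). So 4^{6} ≡ 4^{2} ≡ 1 (mod 5)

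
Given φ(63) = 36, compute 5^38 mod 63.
By Euler: 5^{36} ≡ 1 mod 63 since gcd(5, 63) = 1. 38 = 1×36 + 2. So 5^{38} ≡ 5^{2} ≡ 25 mod 63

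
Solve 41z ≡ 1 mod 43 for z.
Since 43 is prime, by Fermat 41^(-1) ≡ 41^{41} ≡ 21 mod 43. Verify: 41 × 21 = 861 ≡ 1 mod 43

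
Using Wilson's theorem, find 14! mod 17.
(16)! = (14)! × (15) × (16) ≡ -1 (mod 17). So (14)! ≡ -1 × [(16)(15)]^(-1) ≡ 8 (mod 17)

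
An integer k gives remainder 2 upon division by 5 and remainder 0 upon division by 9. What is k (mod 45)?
M = 5 × 9 = 45. M₁ = 9, y₁ ≡ 4 (mod 5). M₂ = 5, y₂ ≡ 2 (mod 9). k = 2×9×4 + 0×5×2 ≡ 27 (mod 45)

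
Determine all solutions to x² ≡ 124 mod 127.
The square roots of 124 mod 127 are 88 and 39. Verify: 88² = 7744 ≡ 124 mod 127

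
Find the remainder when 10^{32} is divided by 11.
By Fermat: 10^{10} ≡ 1 (mod 11). 32 = 3×10 + 2. So 10^{32} ≡ 10^{2} ≡ 1 (mod 11)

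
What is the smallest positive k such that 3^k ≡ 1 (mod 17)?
Powers of 3 mod 17: 3^1≡3, 3^2≡9, 3^3≡10, 3^4≡13, 3^5≡5, 3^6≡15, 3^7≡11, 3^8≡16, 3^9≡14, 3^10≡8, 3^11≡7, 3^12≡4, 3^13≡12, 3^14≡2, 3^15≡6, 3^16≡1. ord_17(3) = 16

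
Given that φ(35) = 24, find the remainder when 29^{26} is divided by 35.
By Euler: 29^{24} ≡ 1 (mod 35) since gcd(29, 35) = 1. 26 = 1×24 + 2. So 29^{26} ≡ 29^{2} ≡ 1 (mod 35)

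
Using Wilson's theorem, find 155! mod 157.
(156)! = (155)! × (156) ≡ -1 mod 157. So (155)! ≡ -1 × (156)^(-1) ≡ (-1)×(-1) = 1 mod 157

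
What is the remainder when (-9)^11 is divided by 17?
By repeated squaring mod 17: (-9)^{1}≡8, (-9)^{2}≡13, (-9)^{4}≡16, (-9)^{8}≡1. Then (-9)^{11} = (-9)^{8+2+1} ≡ 1 × 13 × 8 ≡ 2 mod 17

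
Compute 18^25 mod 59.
By repeated squaring mod 59: 18^{1}≡18, 18^{2}≡29, 18^{4}≡15, 18^{8}≡48, 18^{16}≡3. Then 18^{25} = 18^{16+8+1} ≡ 3 × 48 × 18 ≡ 55 mod 59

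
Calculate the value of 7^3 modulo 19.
7^{3} = 343 ≡ 1 (mod 19)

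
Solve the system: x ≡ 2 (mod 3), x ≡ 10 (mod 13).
M = 3 × 13 = 39. M₁ = 13, y₁ ≡ 1 (mod 3). M₂ = 3, y₂ ≡ 9 (mod 13). x = 2×13×1 + 10×3×9 ≡ 23 (mod 39)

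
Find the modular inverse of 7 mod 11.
Since 11 is prime, by Fermat 7^(-1) ≡ 7^{9} ≡ 8 mod 11. Verify: 7 × 8 = 56 ≡ 1 mod 11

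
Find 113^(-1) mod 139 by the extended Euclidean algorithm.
Extended GCD: 113(16) + 139(-13) = 1. So 113^(-1) ≡ 16 mod 139. Verify: 113 × 16 = 1808 ≡ 1 mod 139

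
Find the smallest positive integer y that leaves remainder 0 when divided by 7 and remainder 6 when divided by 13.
M = 7 × 13 = 91. M₁ = 13, y₁ ≡ 6 mod 7. M₂ = 7, y₂ ≡ 2 mod 13. y = 0×13×6 + 6×7×2 ≡ 84 mod 91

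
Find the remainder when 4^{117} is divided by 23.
By Fermat: 4^{22} ≡ 1 mod 23. 117 = 5×22 + 7. So 4^{117} ≡ 4^{7} ≡ 8 mod 23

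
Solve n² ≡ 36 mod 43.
The square roots of 36 mod 43 are 6 and 37. Verify: 6² = 36 ≡ 36 mod 43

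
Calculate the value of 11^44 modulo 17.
Using Fermat: 11^{16} ≡ 1 (mod 17). 44 ≡ 12 (mod 16). So 11^{44} ≡ 11^{12} ≡ 13 (mod 17)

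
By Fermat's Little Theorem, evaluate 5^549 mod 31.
By Fermat: 5^{30} ≡ 1 mod 31. 549 ≡ 9 mod 30. So 5^{549} ≡ 5^{9} ≡ 1 mod 31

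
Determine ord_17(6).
Powers of 6 mod 17: 6^1≡6, 6^2≡2, 6^3≡12, 6^4≡4, 6^5≡7, 6^6≡8, 6^7≡14, 6^8≡16, 6^9≡11, 6^10≡15, 6^11≡5, 6^12≡13, 6^13≡10, 6^14≡9, 6^15≡3, 6^16≡1. ord_17(6) = 16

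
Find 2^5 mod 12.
By repeated squaring mod 12: 2^{1}≡2, 2^{2}≡4, 2^{4}≡4. Then 2^{5} = 2^{4+1} ≡ 4 × 2 ≡ 8 mod 12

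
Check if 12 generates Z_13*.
12^{2} ≡ 1 mod 13 and 2 < 12, so ord_13(12) = 2 ≠ 12 and 12 is not a primitive root.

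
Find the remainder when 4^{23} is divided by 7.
By Fermat: 4^{6} ≡ 1 mod 7. 23 = 3×6 + 5. So 4^{23} ≡ 4^{5} ≡ 2 mod 7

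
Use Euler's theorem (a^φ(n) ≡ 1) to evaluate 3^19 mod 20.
By Euler: 3^{8} ≡ 1 (mod 20) since gcd(3, 20) = 1. 19 = 2×8 + 3. So 3^{19} ≡ 3^{3} ≡ 7 (mod 20)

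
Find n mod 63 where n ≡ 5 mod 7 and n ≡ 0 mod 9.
M = 7 × 9 = 63. M₁ = 9, y₁ ≡ 4 mod 7. M₂ = 7, y₂ ≡ 4 mod 9. n = 5×9×4 + 0×7×4 ≡ 54 mod 63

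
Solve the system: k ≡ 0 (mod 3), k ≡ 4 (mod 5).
M = 3 × 5 = 15. M₁ = 5, y₁ ≡ 2 (mod 3). M₂ = 3, y₂ ≡ 2 (mod 5). k = 0×5×2 + 4×3×2 ≡ 9 (mod 15)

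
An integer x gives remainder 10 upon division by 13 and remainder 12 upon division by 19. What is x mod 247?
M = 13 × 19 = 247. M₁ = 19, y₁ ≡ 11 mod 13. M₂ = 13, y₂ ≡ 3 mod 19. x = 10×19×11 + 12×13×3 ≡ 88 mod 247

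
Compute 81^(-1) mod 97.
Since 97 is prime, by Fermat 81^(-1) ≡ 81^{95} ≡ 6 mod 97. Verify: 81 × 6 = 486 ≡ 1 mod 97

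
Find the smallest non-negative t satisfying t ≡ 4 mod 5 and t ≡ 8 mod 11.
M = 5 × 11 = 55. M₁ = 11, y₁ ≡ 1 mod 5. M₂ = 5, y₂ ≡ 9 mod 11. t = 4×11×1 + 8×5×9 ≡ 19 mod 55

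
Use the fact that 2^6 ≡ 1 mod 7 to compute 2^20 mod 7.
By Fermat: 2^{6} ≡ 1 mod 7. 20 = 3×6 + 2. So 2^{20} ≡ 2^{2} ≡ 4 mod 7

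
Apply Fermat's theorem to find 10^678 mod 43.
By Fermat: 10^{42} ≡ 1 mod 43. 678 ≡ 6 mod 42. So 10^{678} ≡ 10^{6} ≡ 35 mod 43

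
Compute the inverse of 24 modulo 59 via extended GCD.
Extended GCD: 24(-27) + 59(11) = 1. So 24^(-1) ≡ -27 ≡ 32 (mod 59). Verify: 24 × 32 = 768 ≡ 1 (mod 59)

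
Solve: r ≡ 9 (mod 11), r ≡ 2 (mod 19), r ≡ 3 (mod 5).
M = 11 × 19 × 5 = 1045. M₁ = 95, y₁ ≡ 8 (mod 11). M₂ = 55, y₂ ≡ 9 (mod 19). M₃ = 209, y₃ ≡ 4 (mod 5). r = 9×95×8 + 2×55×9 + 3×209×4 ≡ 933 (mod 1045)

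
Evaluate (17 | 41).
(17/41) = 17^{20} mod 41 = -1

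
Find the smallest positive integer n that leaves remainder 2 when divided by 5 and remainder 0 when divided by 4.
M = 5 × 4 = 20. M₁ = 4, y₁ ≡ 4 mod 5. M₂ = 5, y₂ ≡ 1 mod 4. n = 2×4×4 + 0×5×1 ≡ 12 mod 20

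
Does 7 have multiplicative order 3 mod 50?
Powers of 7 mod 50: 7^1≡7, 7^2≡49, 7^3≡43, 7^4≡1. 7^3≡43≢1, so ord ≠ 3. No, the actual order is 4.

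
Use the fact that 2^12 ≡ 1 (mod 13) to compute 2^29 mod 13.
By Fermat: 2^{12} ≡ 1 (mod 13). 29 = 2×12 + 5. So 2^{29} ≡ 2^{5} ≡ 6 (mod 13)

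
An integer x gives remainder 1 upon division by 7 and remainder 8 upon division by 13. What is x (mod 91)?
M = 7 × 13 = 91. M₁ = 13, y₁ ≡ 6 (mod 7). M₂ = 7, y₂ ≡ 2 (mod 13). x = 1×13×6 + 8×7×2 ≡ 8 (mod 91)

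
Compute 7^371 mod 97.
Using Fermat: 7^{96} ≡ 1 mod 97. 371 ≡ 83 mod 96. So 7^{371} ≡ 7^{83} ≡ 23 mod 97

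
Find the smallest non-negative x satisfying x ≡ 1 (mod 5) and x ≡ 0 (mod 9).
M = 5 × 9 = 45. M₁ = 9, y₁ ≡ 4 (mod 5). M₂ = 5, y₂ ≡ 2 (mod 9). x = 1×9×4 + 0×5×2 ≡ 36 (mod 45)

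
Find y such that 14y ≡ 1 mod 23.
Since 23 is prime, by Fermat 14^(-1) ≡ 14^{21} ≡ 5 mod 23. Verify: 14 × 5 = 70 ≡ 1 mod 23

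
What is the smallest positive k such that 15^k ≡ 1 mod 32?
Powers of 15 mod 32: 15^1≡15, 15^2≡1. ord_32(15) = 2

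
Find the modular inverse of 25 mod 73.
Since 73 is prime, by Fermat 25^(-1) ≡ 25^{71} ≡ 38 mod 73. Verify: 25 × 38 = 950 ≡ 1 mod 73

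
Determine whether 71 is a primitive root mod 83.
ord_83(71) divides 82. For each prime q|82: 71^{41}≡82, 71^{2}≡61, none ≡ 1. So 71 has order 82 and is a primitive root mod 83.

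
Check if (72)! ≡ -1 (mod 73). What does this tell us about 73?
(72)! mod 73 = 72. Since this equals -1 (mod 73), Wilson confirms 73 is prime.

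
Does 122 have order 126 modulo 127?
122^{21} ≡ 1 mod 127 and 21 < 126, so ord_127(122) = 21 ≠ 126 and 122 is not a primitive root.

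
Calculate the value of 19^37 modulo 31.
Using Fermat: 19^{30} ≡ 1 (mod 31). 37 ≡ 7 (mod 30). So 19^{37} ≡ 19^{7} ≡ 7 (mod 31)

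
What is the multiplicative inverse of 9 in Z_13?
Since 13 is prime, by Fermat 9^(-1) ≡ 9^{11} ≡ 3 mod 13. Verify: 9 × 3 = 27 ≡ 1 mod 13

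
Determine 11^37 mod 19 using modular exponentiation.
Using Fermat: 11^{18} ≡ 1 (mod 19). 37 ≡ 1 (mod 18). So 11^{37} ≡ 11^{1} ≡ 11 (mod 19)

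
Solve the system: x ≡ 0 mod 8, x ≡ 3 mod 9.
M = 8 × 9 = 72. M₁ = 9, y₁ ≡ 1 mod 8. M₂ = 8, y₂ ≡ 8 mod 9. x = 0×9×1 + 3×8×8 ≡ 48 mod 72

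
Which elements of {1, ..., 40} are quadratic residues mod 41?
Quadratic residues modulo 41: {1, 2, 4, 5, 8, 9, 10, 16, 18, 20, 21, 23, 25, 31, 32, 33, 36, 37, 39, 40}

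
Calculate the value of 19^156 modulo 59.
Using Fermat: 19^{58} ≡ 1 (mod 59). 156 ≡ 40 (mod 58). So 19^{156} ≡ 19^{40} ≡ 25 (mod 59)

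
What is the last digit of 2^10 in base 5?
Using Fermat: 2^{4} ≡ 1 mod 5. 10 ≡ 2 mod 4. So 2^{10} ≡ 2^{2} ≡ 4 mod 5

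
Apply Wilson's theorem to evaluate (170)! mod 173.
(172)! = (170)! × (171) × (172) ≡ -1 mod 173. So (170)! ≡ -1 × [(172)(171)]^(-1) ≡ 86 mod 173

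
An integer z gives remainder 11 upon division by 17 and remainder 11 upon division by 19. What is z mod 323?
M = 17 × 19 = 323. M₁ = 19, y₁ ≡ 9 mod 17. M₂ = 17, y₂ ≡ 9 mod 19. z = 11×19×9 + 11×17×9 ≡ 11 mod 323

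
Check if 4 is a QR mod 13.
By Euler's criterion: 4^{6} ≡ 1 mod 13. Since this equals 1, 4 is a QR.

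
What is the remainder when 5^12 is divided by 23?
By repeated squaring (mod 23): 5^{1}≡5, 5^{2}≡2, 5^{4}≡4, 5^{8}≡16. Then 5^{12} = 5^{8+4} ≡ 16 × 4 ≡ 18 (mod 23)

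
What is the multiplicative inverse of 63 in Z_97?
Since 97 is prime, by Fermat 63^(-1) ≡ 63^{95} ≡ 77 (mod 97). Verify: 63 × 77 = 4851 ≡ 1 (mod 97)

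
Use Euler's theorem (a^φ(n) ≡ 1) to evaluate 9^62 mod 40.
By Euler: 9^{16} ≡ 1 (mod 40) since gcd(9, 40) = 1. 62 = 3×16 + 14. So 9^{62} ≡ 9^{14} ≡ 1 (mod 40)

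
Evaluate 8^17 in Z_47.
By repeated squaring (mod 47): 8^{1}≡8, 8^{2}≡17, 8^{4}≡7, 8^{8}≡2, 8^{16}≡4. Then 8^{17} = 8^{16+1} ≡ 4 × 8 ≡ 32 (mod 47)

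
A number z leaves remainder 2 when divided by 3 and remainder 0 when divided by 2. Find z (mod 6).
M = 3 × 2 = 6. M₁ = 2, y₁ ≡ 2 (mod 3). M₂ = 3, y₂ ≡ 1 (mod 2). z = 2×2×2 + 0×3×1 ≡ 2 (mod 6)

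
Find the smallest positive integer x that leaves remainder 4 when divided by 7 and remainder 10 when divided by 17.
M = 7 × 17 = 119. M₁ = 17, y₁ ≡ 5 (mod 7). M₂ = 7, y₂ ≡ 5 (mod 17). x = 4×17×5 + 10×7×5 ≡ 95 (mod 119)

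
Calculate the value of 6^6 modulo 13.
By repeated squaring mod 13: 6^{1}≡6, 6^{2}≡10, 6^{4}≡9. Then 6^{6} = 6^{4+2} ≡ 9 × 10 ≡ 12 mod 13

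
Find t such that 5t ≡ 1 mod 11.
Since 11 is prime, by Fermat 5^(-1) ≡ 5^{9} ≡ 9 mod 11. Verify: 5 × 9 = 45 ≡ 1 mod 11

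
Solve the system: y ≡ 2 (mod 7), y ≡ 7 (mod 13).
M = 7 × 13 = 91. M₁ = 13, y₁ ≡ 6 (mod 7). M₂ = 7, y₂ ≡ 2 (mod 13). y = 2×13×6 + 7×7×2 ≡ 72 (mod 91)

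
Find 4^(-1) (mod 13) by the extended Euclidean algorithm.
Extended GCD: 4(-3) + 13(1) = 1. So 4^(-1) ≡ -3 ≡ 10 (mod 13). Verify: 4 × 10 = 40 ≡ 1 (mod 13)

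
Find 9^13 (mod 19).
By repeated squaring (mod 19): 9^{1}≡9, 9^{2}≡5, 9^{4}≡6, 9^{8}≡17. Then 9^{13} = 9^{8+4+1} ≡ 17 × 6 × 9 ≡ 6 (mod 19)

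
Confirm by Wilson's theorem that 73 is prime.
(72)! mod 73 = 72. Since this equals -1 (mod 73), Wilson confirms 73 is prime.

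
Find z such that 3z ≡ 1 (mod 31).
Since 31 is prime, by Fermat 3^(-1) ≡ 3^{29} ≡ 21 (mod 31). Verify: 3 × 21 = 63 ≡ 1 (mod 31)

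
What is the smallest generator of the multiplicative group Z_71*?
g = 7. For each prime q|70: 7^{35}≡70, 7^{14}≡54, 7^{10}≡45, none ≡ 1, so ord_71(7) = 70 and 7 is a primitive root.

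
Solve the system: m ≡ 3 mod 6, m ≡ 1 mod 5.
M = 6 × 5 = 30. M₁ = 5, y₁ ≡ 5 mod 6. M₂ = 6, y₂ ≡ 1 mod 5. m = 3×5×5 + 1×6×1 ≡ 21 mod 30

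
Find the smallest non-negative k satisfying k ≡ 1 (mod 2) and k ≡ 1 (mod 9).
M = 2 × 9 = 18. M₁ = 9, y₁ ≡ 1 (mod 2). M₂ = 2, y₂ ≡ 5 (mod 9). k = 1×9×1 + 1×2×5 ≡ 1 (mod 18)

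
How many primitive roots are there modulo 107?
There are φ(107-1) = φ(106) = 52 primitive roots modulo 107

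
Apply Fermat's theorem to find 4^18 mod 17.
By Fermat: 4^{16} ≡ 1 mod 17. So 4^{18} = 4^{16} · 4^{2} ≡ 4^{2} ≡ 16 mod 17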